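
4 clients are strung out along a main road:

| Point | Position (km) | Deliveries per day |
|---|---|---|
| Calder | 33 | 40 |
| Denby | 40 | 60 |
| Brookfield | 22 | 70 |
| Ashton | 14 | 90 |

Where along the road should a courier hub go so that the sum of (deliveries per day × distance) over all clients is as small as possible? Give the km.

For a sum of weighted absolute distances on a line, the optimum is the weighted median (not the mean). Total weight W = 260; half-weight = 130.
Sort by position and accumulate weight:
  km 14 (Ashton, w=90) → cum 90
  km 22 (Brookfield, w=70) → cum 160  ≥ 130 → median here
  km 33 (Calder, w=40) → cum 200
  km 40 (Denby, w=60) → cum 260
Optimal location: km 22.

x = 22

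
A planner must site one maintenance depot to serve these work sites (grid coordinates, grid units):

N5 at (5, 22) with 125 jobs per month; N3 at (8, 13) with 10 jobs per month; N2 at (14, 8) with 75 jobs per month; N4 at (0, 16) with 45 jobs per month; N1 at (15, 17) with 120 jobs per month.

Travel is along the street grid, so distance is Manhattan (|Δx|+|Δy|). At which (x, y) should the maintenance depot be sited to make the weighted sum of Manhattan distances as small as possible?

(14, 17)

Manhattan distance separates: Σwᵢ(|x−xᵢ|+|y−yᵢ|) = Σwᵢ|x−xᵢ| + Σwᵢ|y−yᵢ|, so x and y are optimised independently as 1-D weighted medians.
Total weight W = 375; half = 187.5.
x-coordinate, sorted with cumulative weight:
  x=0 (N4, w=45) cum 45
  x=5 (N5, w=125) cum 170
  x=8 (N3, w=10) cum 180
  x=14 (N2, w=75) cum 255  ← median
  x=15 (N1, w=120) cum 375
⇒ x* = 14
y-coordinate, sorted with cumulative weight:
  y=8 (N2, w=75) cum 75
  y=13 (N3, w=10) cum 85
  y=16 (N4, w=45) cum 130
  y=17 (N1, w=120) cum 250  ← median
  y=22 (N5, w=125) cum 375
⇒ y* = 17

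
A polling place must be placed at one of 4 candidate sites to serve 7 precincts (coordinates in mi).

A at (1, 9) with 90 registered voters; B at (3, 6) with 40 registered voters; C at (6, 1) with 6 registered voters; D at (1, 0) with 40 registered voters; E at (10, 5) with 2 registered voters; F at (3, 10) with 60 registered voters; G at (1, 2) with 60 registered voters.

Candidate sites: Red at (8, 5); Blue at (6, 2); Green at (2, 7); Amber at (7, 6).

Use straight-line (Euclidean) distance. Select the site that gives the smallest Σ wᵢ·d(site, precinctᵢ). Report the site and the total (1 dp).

Total weighted distance at each candidate:
  Red (8, 5): total = 2185.7
  Blue (6, 2): total = 2018.3
  Green (2, 7): total = 1096.1
  Amber (7, 6): total = 1912.1
Minimum is at Green with total 1096.1 mi.

Green, total 1096.1 mi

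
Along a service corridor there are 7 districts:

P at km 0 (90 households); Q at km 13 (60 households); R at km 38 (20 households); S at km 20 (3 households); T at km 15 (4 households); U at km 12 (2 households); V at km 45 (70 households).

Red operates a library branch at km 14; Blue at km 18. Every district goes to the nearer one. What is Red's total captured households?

156

The indifferent point is the midpoint (14+18)/2 = 16; districts left of it (closer to Red at 14) go to Red, those right go to Blue.
  P at 0 (w=90) → Red
  U at 12 (w=2) → Red
  Q at 13 (w=60) → Red
  T at 15 (w=4) → Red
  S at 20 (w=3) → Blue
  R at 38 (w=20) → Blue
  V at 45 (w=70) → Blue
Red captures 156; Blue captures 93.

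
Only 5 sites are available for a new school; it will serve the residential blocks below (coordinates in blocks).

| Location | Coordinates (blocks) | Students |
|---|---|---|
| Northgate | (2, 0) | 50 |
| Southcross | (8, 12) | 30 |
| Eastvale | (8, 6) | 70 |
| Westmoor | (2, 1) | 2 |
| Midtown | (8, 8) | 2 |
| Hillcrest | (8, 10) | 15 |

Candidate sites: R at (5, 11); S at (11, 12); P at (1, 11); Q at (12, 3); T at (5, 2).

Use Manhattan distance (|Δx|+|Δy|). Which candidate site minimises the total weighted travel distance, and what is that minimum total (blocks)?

Total weighted distance at each candidate:
  R (5, 11): total = 1478
  S (11, 12): total = 1899
  P (1, 11): total = 1842
  Q (12, 3): total = 1737
  T (5, 2): total = 1321
Minimum is at T with total 1321 blocks.

T, total 1321 blocks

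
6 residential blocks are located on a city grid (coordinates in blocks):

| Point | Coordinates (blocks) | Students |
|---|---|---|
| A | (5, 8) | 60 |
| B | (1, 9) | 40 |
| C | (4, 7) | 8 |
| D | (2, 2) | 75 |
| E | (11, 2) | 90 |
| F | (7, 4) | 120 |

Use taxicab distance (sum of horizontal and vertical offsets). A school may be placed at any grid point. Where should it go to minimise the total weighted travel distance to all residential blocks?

Manhattan distance separates: Σwᵢ(|x−xᵢ|+|y−yᵢ|) = Σwᵢ|x−xᵢ| + Σwᵢ|y−yᵢ|, so x and y are optimised independently as 1-D weighted medians.
Total weight W = 393; half = 196.5.
x-coordinate, sorted with cumulative weight:
  x=1 (B, w=40) cum 40
  x=2 (D, w=75) cum 115
  x=4 (C, w=8) cum 123
  x=5 (A, w=60) cum 183
  x=7 (F, w=120) cum 303  ← median
  x=11 (E, w=90) cum 393
⇒ x* = 7
y-coordinate, sorted with cumulative weight:
  y=2 (D, w=75) cum 75
  y=2 (E, w=90) cum 165
  y=4 (F, w=120) cum 285  ← median
  y=7 (C, w=8) cum 293
  y=8 (A, w=60) cum 353
  y=9 (B, w=40) cum 393
⇒ y* = 4

(7, 4)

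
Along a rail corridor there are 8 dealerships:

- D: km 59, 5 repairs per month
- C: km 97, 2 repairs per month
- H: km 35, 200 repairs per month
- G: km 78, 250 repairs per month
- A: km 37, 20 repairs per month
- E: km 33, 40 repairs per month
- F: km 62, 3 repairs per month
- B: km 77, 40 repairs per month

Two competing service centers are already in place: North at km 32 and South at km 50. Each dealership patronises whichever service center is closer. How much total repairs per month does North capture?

260

The indifferent point is the midpoint (32+50)/2 = 41; dealerships left of it (closer to North at 32) go to North, those right go to South.
  E at 33 (w=40) → North
  H at 35 (w=200) → North
  A at 37 (w=20) → North
  D at 59 (w=5) → South
  F at 62 (w=3) → South
  B at 77 (w=40) → South
  G at 78 (w=250) → South
  C at 97 (w=2) → South
North captures 260; South captures 300.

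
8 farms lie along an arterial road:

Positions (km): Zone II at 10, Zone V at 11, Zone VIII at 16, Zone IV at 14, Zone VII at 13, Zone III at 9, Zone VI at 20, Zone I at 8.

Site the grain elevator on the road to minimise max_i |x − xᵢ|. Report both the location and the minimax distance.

location 14, max distance 6

The 1-center on a line is the midpoint of the two extreme points: leftmost at 8, rightmost at 20.
Optimal location = (8 + 20)/2 = 14; maximum distance = (20 − 8)/2 = 6.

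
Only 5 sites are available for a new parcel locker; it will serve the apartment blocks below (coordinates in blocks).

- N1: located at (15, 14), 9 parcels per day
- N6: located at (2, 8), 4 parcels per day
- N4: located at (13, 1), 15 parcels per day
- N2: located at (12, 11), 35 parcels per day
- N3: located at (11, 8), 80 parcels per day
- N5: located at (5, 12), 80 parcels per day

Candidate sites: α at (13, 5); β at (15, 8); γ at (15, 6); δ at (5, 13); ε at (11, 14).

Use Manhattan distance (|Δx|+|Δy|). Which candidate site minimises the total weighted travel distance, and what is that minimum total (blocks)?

ε, total 1581 blocks

Total weighted distance at each candidate:
  α (13, 5): total = 2060
  β (15, 8): total = 1891
  γ (15, 6): total = 2277
  δ (5, 13): total = 1706
  ε (11, 14): total = 1581
Minimum is at ε with total 1581 blocks.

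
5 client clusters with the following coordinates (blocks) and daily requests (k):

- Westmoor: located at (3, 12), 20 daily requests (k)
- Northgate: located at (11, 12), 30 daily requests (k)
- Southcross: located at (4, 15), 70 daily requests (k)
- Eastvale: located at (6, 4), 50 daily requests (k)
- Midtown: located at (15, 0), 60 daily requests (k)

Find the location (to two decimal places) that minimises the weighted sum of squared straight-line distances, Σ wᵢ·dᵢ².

The minimiser of Σwᵢ‖p−pᵢ‖² is the weighted centroid p* = (Σwᵢpᵢ)/(Σwᵢ).
Σwᵢ = 230.
Σwᵢxᵢ = 20·3 + 30·11 + 70·4 + 50·6 + 60·15 = 1870.
Σwᵢyᵢ = 20·12 + 30·12 + 70·15 + 50·4 + 60·0 = 1850.
x* = 1870/230 = 8.13, y* = 1850/230 = 8.04.

(8.13, 8.04)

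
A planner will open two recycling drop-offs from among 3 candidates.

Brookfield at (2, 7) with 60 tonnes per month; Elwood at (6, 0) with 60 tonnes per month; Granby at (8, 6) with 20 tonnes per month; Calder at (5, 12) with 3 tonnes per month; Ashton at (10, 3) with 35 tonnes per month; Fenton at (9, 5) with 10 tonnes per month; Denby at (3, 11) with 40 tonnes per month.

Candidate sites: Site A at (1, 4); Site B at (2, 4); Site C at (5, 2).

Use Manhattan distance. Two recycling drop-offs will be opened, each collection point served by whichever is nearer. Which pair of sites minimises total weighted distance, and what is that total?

Evaluate every pair (each demand assigned to the nearer of the two):
  {Site B, Site C}: total = 1130
  {Site A, Site C}: total = 1230
  {Site A, Site B}: total = 1568
Best pair: {Site B, Site C} with total 1130.

{Site B, Site C}, total 1130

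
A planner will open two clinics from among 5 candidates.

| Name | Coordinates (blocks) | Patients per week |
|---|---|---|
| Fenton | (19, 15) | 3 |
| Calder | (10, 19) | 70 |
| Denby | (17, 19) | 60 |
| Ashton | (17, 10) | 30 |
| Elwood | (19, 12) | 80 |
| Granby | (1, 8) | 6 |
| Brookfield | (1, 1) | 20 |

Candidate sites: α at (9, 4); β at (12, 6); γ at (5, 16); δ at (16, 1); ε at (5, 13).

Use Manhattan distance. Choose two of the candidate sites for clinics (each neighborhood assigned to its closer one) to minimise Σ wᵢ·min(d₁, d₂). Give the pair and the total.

Evaluate every pair (each demand assigned to the nearer of the two):
  {β, γ}: total = 3207
  {γ, δ}: total = 3297
  {γ, ε}: total = 3529
  {β, ε}: total = 3582
  {α, γ}: total = 3657
  {δ, ε}: total = 3672
  {α, β}: total = 3780
  {α, ε}: total = 3792
  {β, δ}: total = 3866
  {α, δ}: total = 4023
Best pair: {β, γ} with total 3207.

{β, γ}, total 3207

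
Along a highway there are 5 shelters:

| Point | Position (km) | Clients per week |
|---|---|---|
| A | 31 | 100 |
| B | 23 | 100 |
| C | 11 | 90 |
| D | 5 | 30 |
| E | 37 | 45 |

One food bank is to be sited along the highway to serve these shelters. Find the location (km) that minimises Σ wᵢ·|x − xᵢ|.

x = 23

For a sum of weighted absolute distances on a line, the optimum is the weighted median (not the mean). Total weight W = 365; half-weight = 182.5.
Sort by position and accumulate weight:
  km 5 (D, w=30) → cum 30
  km 11 (C, w=90) → cum 120
  km 23 (B, w=100) → cum 220  ≥ 182.5 → median here
  km 31 (A, w=100) → cum 320
  km 37 (E, w=45) → cum 365
Optimal location: km 23.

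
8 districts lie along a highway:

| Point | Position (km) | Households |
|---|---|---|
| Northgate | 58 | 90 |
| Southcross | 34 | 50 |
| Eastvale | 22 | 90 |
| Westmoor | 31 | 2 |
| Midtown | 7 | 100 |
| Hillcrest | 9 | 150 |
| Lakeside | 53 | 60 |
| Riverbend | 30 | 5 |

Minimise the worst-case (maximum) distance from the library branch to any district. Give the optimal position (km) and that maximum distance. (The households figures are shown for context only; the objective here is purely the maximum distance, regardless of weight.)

The 1-center on a line is the midpoint of the two extreme points: leftmost at 7, rightmost at 58.
Optimal location = (7 + 58)/2 = 32.5; maximum distance = (58 − 7)/2 = 25.5.

location 32.5, max distance 25.5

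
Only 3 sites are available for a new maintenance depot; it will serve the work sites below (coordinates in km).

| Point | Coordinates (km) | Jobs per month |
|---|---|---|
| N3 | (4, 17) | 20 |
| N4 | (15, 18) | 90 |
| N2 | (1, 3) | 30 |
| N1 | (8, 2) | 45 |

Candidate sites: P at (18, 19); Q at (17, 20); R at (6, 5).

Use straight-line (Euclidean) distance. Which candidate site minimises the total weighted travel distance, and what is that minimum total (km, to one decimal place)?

R, total 1990.1 km

Total weighted distance at each candidate:
  P (18, 19): total = 2155.3
  Q (17, 20): total = 2127.4
  R (6, 5): total = 1990.1
Minimum is at R with total 1990.1 km.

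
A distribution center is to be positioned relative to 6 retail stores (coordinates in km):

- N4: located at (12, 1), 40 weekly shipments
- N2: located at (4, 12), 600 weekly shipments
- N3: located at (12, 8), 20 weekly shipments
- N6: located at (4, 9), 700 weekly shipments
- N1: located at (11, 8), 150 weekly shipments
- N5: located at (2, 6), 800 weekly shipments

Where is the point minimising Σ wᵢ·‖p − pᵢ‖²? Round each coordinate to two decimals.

(3.97, 8.53)

The minimiser of Σwᵢ‖p−pᵢ‖² is the weighted centroid p* = (Σwᵢpᵢ)/(Σwᵢ).
Σwᵢ = 2310.
Σwᵢxᵢ = 40·12 + 600·4 + 20·12 + 700·4 + 150·11 + 800·2 = 9170.
Σwᵢyᵢ = 40·1 + 600·12 + 20·8 + 700·9 + 150·8 + 800·6 = 19700.
x* = 9170/2310 = 3.97, y* = 19700/2310 = 8.53.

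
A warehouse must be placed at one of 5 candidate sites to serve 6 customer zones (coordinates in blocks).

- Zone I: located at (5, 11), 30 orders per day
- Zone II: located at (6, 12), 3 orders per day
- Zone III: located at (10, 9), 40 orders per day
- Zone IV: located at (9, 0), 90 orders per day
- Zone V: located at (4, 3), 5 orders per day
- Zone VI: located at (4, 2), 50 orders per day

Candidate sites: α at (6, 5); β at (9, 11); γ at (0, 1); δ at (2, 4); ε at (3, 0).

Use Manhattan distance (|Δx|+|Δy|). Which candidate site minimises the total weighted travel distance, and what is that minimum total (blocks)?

Total weighted distance at each candidate:
  α (6, 5): total = 1541
  β (9, 11): total = 2007
  γ (0, 1): total = 2401
  δ (2, 4): total = 2061
  ε (3, 0): total = 1785
Minimum is at α with total 1541 blocks.

α, total 1541 blocks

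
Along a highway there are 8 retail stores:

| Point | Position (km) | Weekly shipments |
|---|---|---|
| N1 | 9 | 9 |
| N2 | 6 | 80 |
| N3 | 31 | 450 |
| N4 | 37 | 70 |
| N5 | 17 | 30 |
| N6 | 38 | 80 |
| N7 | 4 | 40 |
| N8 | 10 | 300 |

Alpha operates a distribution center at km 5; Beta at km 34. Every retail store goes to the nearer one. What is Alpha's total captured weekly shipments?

The indifferent point is the midpoint (5+34)/2 = 19.5; retail stores left of it (closer to Alpha at 5) go to Alpha, those right go to Beta.
  N7 at 4 (w=40) → Alpha
  N2 at 6 (w=80) → Alpha
  N1 at 9 (w=9) → Alpha
  N8 at 10 (w=300) → Alpha
  N5 at 17 (w=30) → Alpha
  N3 at 31 (w=450) → Beta
  N4 at 37 (w=70) → Beta
  N6 at 38 (w=80) → Beta
Alpha captures 459; Beta captures 600.

459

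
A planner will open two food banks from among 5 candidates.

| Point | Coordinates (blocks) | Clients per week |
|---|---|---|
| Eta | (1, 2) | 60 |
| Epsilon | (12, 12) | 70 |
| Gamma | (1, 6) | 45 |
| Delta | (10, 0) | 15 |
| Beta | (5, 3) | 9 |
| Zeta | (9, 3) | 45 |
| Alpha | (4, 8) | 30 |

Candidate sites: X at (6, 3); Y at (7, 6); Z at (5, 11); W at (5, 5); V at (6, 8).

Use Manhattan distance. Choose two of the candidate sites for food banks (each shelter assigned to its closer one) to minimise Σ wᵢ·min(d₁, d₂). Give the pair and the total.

{X, Z}, total 1649

Evaluate every pair (each demand assigned to the nearer of the two):
  {X, Z}: total = 1649
  {X, V}: total = 1684
  {Z, W}: total = 1763
  {X, Y}: total = 1799
  {W, V}: total = 1843
  {Y, W}: total = 1913
  {X, W}: total = 1934
  {Y, Z}: total = 1955
  {Y, V}: total = 2035
  {Z, V}: total = 2189
Best pair: {X, Z} with total 1649.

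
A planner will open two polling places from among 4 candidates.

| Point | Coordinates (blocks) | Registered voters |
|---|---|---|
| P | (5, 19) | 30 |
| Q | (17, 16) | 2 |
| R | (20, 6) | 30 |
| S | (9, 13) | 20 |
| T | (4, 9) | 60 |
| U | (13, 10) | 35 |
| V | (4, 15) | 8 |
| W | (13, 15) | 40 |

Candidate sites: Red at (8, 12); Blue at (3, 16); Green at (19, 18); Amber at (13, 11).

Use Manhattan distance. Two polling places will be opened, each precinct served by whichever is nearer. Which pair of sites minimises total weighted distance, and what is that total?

{Blue, Amber}, total 1339

Evaluate every pair (each demand assigned to the nearer of the two):
  {Blue, Amber}: total = 1339
  {Red, Amber}: total = 1389
  {Red, Blue}: total = 1757
  {Red, Green}: total = 1779
  {Green, Amber}: total = 1897
  {Blue, Green}: total = 2074
Best pair: {Blue, Amber} with total 1339.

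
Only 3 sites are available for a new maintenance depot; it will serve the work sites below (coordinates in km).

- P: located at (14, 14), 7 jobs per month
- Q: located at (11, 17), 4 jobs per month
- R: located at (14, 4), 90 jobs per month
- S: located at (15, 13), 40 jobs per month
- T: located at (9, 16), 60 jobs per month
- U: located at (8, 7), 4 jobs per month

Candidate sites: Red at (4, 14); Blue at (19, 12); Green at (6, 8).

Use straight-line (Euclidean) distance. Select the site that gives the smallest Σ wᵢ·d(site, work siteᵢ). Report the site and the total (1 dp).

Total weighted distance at each candidate:
  Red (4, 14): total = 2170.4
  Blue (19, 12): total = 1784.0
  Green (6, 8): total = 1849.6
Minimum is at Blue with total 1784.0 km.

Blue, total 1784.0 km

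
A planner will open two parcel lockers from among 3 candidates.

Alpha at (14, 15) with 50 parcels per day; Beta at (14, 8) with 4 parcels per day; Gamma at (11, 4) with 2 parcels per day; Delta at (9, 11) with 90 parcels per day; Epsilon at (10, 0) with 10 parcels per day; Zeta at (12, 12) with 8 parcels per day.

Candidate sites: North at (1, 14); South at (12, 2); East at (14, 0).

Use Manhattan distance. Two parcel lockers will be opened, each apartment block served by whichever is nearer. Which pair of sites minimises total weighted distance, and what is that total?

{North, South}, total 1848

Evaluate every pair (each demand assigned to the nearer of the two):
  {North, South}: total = 1848
  {North, East}: total = 1880
  {South, East}: total = 1988
Best pair: {North, South} with total 1848.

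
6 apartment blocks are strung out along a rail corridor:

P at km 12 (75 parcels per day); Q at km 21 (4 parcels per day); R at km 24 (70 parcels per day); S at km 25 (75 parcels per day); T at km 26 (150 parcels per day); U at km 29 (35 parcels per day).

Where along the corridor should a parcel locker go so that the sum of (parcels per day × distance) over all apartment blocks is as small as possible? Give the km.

x = 25

For a sum of weighted absolute distances on a line, the optimum is the weighted median (not the mean). Total weight W = 409; half-weight = 204.5.
Sort by position and accumulate weight:
  km 12 (P, w=75) → cum 75
  km 21 (Q, w=4) → cum 79
  km 24 (R, w=70) → cum 149
  km 25 (S, w=75) → cum 224  ≥ 204.5 → median here
  km 26 (T, w=150) → cum 374
  km 29 (U, w=35) → cum 409
Optimal location: km 25.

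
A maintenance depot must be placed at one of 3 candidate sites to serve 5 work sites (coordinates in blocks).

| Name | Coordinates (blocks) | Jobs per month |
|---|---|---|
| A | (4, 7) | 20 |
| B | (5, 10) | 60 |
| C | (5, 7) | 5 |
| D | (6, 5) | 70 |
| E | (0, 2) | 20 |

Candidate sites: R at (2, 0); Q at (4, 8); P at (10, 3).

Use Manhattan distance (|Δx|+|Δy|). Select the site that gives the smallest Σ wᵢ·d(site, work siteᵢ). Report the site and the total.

Q, total 760 blocks

Total weighted distance at each candidate:
  R (2, 0): total = 1720
  Q (4, 8): total = 760
  P (10, 3): total = 1605
Minimum is at Q with total 760 blocks.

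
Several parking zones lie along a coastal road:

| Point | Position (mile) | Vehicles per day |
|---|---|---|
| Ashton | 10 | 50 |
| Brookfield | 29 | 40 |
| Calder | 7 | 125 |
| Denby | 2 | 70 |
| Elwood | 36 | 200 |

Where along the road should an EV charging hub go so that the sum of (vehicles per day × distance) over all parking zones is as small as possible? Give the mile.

x = 10

For a sum of weighted absolute distances on a line, the optimum is the weighted median (not the mean). Total weight W = 485; half-weight = 242.5.
Sort by position and accumulate weight:
  mile 2 (Denby, w=70) → cum 70
  mile 7 (Calder, w=125) → cum 195
  mile 10 (Ashton, w=50) → cum 245  ≥ 242.5 → median here
  mile 29 (Brookfield, w=40) → cum 285
  mile 36 (Elwood, w=200) → cum 485
Optimal location: mile 10.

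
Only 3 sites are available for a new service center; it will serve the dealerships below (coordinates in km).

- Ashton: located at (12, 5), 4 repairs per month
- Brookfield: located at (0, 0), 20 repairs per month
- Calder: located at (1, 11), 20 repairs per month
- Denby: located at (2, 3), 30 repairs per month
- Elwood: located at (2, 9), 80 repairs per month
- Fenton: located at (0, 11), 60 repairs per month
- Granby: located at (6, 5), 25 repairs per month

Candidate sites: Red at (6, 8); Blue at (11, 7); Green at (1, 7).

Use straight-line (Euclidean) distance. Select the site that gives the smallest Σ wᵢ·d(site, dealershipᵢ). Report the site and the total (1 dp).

Total weighted distance at each candidate:
  Red (6, 8): total = 1342.9
  Blue (11, 7): total = 2355.1
  Green (1, 7): total = 950.7
Minimum is at Green with total 950.7 km.

Green, total 950.7 km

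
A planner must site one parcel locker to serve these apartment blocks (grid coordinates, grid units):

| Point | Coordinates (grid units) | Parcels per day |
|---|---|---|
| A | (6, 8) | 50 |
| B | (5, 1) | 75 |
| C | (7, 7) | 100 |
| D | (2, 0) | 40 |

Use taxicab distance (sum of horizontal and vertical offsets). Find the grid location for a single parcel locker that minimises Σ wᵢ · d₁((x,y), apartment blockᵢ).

Manhattan distance separates: Σwᵢ(|x−xᵢ|+|y−yᵢ|) = Σwᵢ|x−xᵢ| + Σwᵢ|y−yᵢ|, so x and y are optimised independently as 1-D weighted medians.
Total weight W = 265; half = 132.5.
x-coordinate, sorted with cumulative weight:
  x=2 (D, w=40) cum 40
  x=5 (B, w=75) cum 115
  x=6 (A, w=50) cum 165  ← median
  x=7 (C, w=100) cum 265
⇒ x* = 6
y-coordinate, sorted with cumulative weight:
  y=0 (D, w=40) cum 40
  y=1 (B, w=75) cum 115
  y=7 (C, w=100) cum 215  ← median
  y=8 (A, w=50) cum 265
⇒ y* = 7

(6, 7)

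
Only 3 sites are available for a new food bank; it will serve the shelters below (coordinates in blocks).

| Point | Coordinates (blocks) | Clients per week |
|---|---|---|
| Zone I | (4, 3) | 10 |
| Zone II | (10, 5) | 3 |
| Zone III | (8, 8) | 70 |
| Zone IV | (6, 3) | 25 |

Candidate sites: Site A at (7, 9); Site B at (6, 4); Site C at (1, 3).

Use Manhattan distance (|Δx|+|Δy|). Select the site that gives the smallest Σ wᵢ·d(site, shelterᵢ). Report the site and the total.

Site A, total 426 blocks

Total weighted distance at each candidate:
  Site A (7, 9): total = 426
  Site B (6, 4): total = 490
  Site C (1, 3): total = 1028
Minimum is at Site A with total 426 blocks.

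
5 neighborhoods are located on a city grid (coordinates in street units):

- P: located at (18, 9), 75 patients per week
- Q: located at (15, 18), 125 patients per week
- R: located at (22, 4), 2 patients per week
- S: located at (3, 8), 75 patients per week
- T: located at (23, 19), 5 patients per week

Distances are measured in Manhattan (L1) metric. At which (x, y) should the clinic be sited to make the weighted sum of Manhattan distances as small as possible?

Manhattan distance separates: Σwᵢ(|x−xᵢ|+|y−yᵢ|) = Σwᵢ|x−xᵢ| + Σwᵢ|y−yᵢ|, so x and y are optimised independently as 1-D weighted medians.
Total weight W = 282; half = 141.
x-coordinate, sorted with cumulative weight:
  x=3 (S, w=75) cum 75
  x=15 (Q, w=125) cum 200  ← median
  x=18 (P, w=75) cum 275
  x=22 (R, w=2) cum 277
  x=23 (T, w=5) cum 282
⇒ x* = 15
y-coordinate, sorted with cumulative weight:
  y=4 (R, w=2) cum 2
  y=8 (S, w=75) cum 77
  y=9 (P, w=75) cum 152  ← median
  y=18 (Q, w=125) cum 277
  y=19 (T, w=5) cum 282
⇒ y* = 9

(15, 9)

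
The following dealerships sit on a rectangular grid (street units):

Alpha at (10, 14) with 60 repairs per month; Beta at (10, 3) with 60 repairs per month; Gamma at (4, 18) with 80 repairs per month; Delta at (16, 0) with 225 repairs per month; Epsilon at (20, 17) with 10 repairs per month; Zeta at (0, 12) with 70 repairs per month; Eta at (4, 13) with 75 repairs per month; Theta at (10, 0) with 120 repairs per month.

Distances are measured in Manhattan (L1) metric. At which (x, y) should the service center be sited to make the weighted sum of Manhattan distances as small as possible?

Manhattan distance separates: Σwᵢ(|x−xᵢ|+|y−yᵢ|) = Σwᵢ|x−xᵢ| + Σwᵢ|y−yᵢ|, so x and y are optimised independently as 1-D weighted medians.
Total weight W = 700; half = 350.
x-coordinate, sorted with cumulative weight:
  x=0 (Zeta, w=70) cum 70
  x=4 (Gamma, w=80) cum 150
  x=4 (Eta, w=75) cum 225
  x=10 (Alpha, w=60) cum 285
  x=10 (Beta, w=60) cum 345
  x=10 (Theta, w=120) cum 465  ← median
  x=16 (Delta, w=225) cum 690
  x=20 (Epsilon, w=10) cum 700
⇒ x* = 10
y-coordinate, sorted with cumulative weight:
  y=0 (Delta, w=225) cum 225
  y=0 (Theta, w=120) cum 345
  y=3 (Beta, w=60) cum 405  ← median
  y=12 (Zeta, w=70) cum 475
  y=13 (Eta, w=75) cum 550
  y=14 (Alpha, w=60) cum 610
  y=17 (Epsilon, w=10) cum 620
  y=18 (Gamma, w=80) cum 700
⇒ y* = 3

(10, 3)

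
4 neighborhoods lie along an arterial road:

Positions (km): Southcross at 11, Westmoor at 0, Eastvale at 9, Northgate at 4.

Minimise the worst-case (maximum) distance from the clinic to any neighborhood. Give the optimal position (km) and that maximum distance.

The 1-center on a line is the midpoint of the two extreme points: leftmost at 0, rightmost at 11.
Optimal location = (0 + 11)/2 = 5.5; maximum distance = (11 − 0)/2 = 5.5.

location 5.5, max distance 5.5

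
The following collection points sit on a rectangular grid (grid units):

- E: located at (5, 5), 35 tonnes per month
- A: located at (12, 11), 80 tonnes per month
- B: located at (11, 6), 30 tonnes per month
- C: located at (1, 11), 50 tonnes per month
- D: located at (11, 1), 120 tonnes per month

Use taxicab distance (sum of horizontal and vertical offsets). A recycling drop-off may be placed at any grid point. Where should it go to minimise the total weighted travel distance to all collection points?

(11, 6)

Manhattan distance separates: Σwᵢ(|x−xᵢ|+|y−yᵢ|) = Σwᵢ|x−xᵢ| + Σwᵢ|y−yᵢ|, so x and y are optimised independently as 1-D weighted medians.
Total weight W = 315; half = 157.5.
x-coordinate, sorted with cumulative weight:
  x=1 (C, w=50) cum 50
  x=5 (E, w=35) cum 85
  x=11 (B, w=30) cum 115
  x=11 (D, w=120) cum 235  ← median
  x=12 (A, w=80) cum 315
⇒ x* = 11
y-coordinate, sorted with cumulative weight:
  y=1 (D, w=120) cum 120
  y=5 (E, w=35) cum 155
  y=6 (B, w=30) cum 185  ← median
  y=11 (A, w=80) cum 265
  y=11 (C, w=50) cum 315
⇒ y* = 6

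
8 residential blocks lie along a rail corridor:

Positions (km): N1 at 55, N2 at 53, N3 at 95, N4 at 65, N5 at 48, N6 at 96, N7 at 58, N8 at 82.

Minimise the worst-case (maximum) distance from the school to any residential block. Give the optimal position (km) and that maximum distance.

location 72, max distance 24

The 1-center on a line is the midpoint of the two extreme points: leftmost at 48, rightmost at 96.
Optimal location = (48 + 96)/2 = 72; maximum distance = (96 − 48)/2 = 24.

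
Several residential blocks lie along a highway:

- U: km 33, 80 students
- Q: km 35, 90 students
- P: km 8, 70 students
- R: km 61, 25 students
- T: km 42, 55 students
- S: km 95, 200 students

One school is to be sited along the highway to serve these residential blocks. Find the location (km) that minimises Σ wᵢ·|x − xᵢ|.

x = 42

For a sum of weighted absolute distances on a line, the optimum is the weighted median (not the mean). Total weight W = 520; half-weight = 260.
Sort by position and accumulate weight:
  km 8 (P, w=70) → cum 70
  km 33 (U, w=80) → cum 150
  km 35 (Q, w=90) → cum 240
  km 42 (T, w=55) → cum 295  ≥ 260 → median here
  km 61 (R, w=25) → cum 320
  km 95 (S, w=200) → cum 520
Optimal location: km 42.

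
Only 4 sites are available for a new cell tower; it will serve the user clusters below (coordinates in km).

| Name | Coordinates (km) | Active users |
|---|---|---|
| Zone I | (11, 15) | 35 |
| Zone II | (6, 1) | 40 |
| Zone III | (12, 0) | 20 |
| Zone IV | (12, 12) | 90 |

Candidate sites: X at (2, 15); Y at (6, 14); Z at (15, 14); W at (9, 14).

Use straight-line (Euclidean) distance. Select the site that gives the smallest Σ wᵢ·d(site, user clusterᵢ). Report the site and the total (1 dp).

W, total 1222.8 km

Total weighted distance at each candidate:
  X (2, 15): total = 2197.6
  Y (6, 14): total = 1572.3
  Z (15, 14): total = 1387.6
  W (9, 14): total = 1222.8
Minimum is at W with total 1222.8 km.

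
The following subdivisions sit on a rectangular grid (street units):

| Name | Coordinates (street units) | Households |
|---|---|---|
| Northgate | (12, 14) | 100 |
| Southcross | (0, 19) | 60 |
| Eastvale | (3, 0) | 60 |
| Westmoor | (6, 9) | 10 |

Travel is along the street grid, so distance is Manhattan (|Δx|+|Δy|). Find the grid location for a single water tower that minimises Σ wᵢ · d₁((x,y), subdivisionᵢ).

(3, 14)

Manhattan distance separates: Σwᵢ(|x−xᵢ|+|y−yᵢ|) = Σwᵢ|x−xᵢ| + Σwᵢ|y−yᵢ|, so x and y are optimised independently as 1-D weighted medians.
Total weight W = 230; half = 115.
x-coordinate, sorted with cumulative weight:
  x=0 (Southcross, w=60) cum 60
  x=3 (Eastvale, w=60) cum 120  ← median
  x=6 (Westmoor, w=10) cum 130
  x=12 (Northgate, w=100) cum 230
⇒ x* = 3
y-coordinate, sorted with cumulative weight:
  y=0 (Eastvale, w=60) cum 60
  y=9 (Westmoor, w=10) cum 70
  y=14 (Northgate, w=100) cum 170  ← median
  y=19 (Southcross, w=60) cum 230
⇒ y* = 14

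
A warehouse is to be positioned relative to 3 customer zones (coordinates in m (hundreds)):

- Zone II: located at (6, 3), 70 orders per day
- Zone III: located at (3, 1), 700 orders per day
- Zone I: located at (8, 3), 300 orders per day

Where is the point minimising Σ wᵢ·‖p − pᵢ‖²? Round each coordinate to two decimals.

The minimiser of Σwᵢ‖p−pᵢ‖² is the weighted centroid p* = (Σwᵢpᵢ)/(Σwᵢ).
Σwᵢ = 1070.
Σwᵢxᵢ = 70·6 + 700·3 + 300·8 = 4920.
Σwᵢyᵢ = 70·3 + 700·1 + 300·3 = 1810.
x* = 4920/1070 = 4.60, y* = 1810/1070 = 1.69.

(4.60, 1.69)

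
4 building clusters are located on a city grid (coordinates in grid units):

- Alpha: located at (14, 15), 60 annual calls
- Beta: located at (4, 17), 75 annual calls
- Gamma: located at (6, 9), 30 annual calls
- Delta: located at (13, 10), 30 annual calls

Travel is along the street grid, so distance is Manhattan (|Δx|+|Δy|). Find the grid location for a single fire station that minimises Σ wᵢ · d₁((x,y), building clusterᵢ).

Manhattan distance separates: Σwᵢ(|x−xᵢ|+|y−yᵢ|) = Σwᵢ|x−xᵢ| + Σwᵢ|y−yᵢ|, so x and y are optimised independently as 1-D weighted medians.
Total weight W = 195; half = 97.5.
x-coordinate, sorted with cumulative weight:
  x=4 (Beta, w=75) cum 75
  x=6 (Gamma, w=30) cum 105  ← median
  x=13 (Delta, w=30) cum 135
  x=14 (Alpha, w=60) cum 195
⇒ x* = 6
y-coordinate, sorted with cumulative weight:
  y=9 (Gamma, w=30) cum 30
  y=10 (Delta, w=30) cum 60
  y=15 (Alpha, w=60) cum 120  ← median
  y=17 (Beta, w=75) cum 195
⇒ y* = 15

(6, 15)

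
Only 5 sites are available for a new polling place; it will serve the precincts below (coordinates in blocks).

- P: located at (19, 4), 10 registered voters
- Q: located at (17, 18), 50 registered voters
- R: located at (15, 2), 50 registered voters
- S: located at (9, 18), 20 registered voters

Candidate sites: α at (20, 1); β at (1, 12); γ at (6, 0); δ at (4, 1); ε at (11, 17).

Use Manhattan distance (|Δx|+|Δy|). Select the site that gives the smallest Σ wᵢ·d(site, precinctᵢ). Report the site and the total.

ε, total 1570 blocks

Total weighted distance at each candidate:
  α (20, 1): total = 1900
  β (1, 12): total = 2840
  γ (6, 0): total = 2590
  δ (4, 1): total = 2720
  ε (11, 17): total = 1570
Minimum is at ε with total 1570 blocks.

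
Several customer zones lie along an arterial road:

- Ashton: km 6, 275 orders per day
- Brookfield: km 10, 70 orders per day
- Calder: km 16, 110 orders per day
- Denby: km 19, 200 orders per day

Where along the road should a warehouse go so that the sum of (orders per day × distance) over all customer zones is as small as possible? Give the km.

For a sum of weighted absolute distances on a line, the optimum is the weighted median (not the mean). Total weight W = 655; half-weight = 327.5.
Sort by position and accumulate weight:
  km 6 (Ashton, w=275) → cum 275
  km 10 (Brookfield, w=70) → cum 345  ≥ 327.5 → median here
  km 16 (Calder, w=110) → cum 455
  km 19 (Denby, w=200) → cum 655
Optimal location: km 10.

x = 10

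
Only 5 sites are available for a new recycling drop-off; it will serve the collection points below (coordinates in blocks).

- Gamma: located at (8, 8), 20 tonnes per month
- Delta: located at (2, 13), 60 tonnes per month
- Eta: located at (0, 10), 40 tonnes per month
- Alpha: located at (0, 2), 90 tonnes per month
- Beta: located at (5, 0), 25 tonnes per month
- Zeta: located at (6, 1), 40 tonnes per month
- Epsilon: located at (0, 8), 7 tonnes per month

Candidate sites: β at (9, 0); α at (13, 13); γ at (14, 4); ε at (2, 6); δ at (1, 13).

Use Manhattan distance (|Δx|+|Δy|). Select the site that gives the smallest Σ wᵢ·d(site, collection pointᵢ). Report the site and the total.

ε, total 1973 blocks

Total weighted distance at each candidate:
  β (9, 0): total = 3509
  α (13, 13): total = 5071
  γ (14, 4): total = 4591
  ε (2, 6): total = 1973
  δ (1, 13): total = 2687
Minimum is at ε with total 1973 blocks.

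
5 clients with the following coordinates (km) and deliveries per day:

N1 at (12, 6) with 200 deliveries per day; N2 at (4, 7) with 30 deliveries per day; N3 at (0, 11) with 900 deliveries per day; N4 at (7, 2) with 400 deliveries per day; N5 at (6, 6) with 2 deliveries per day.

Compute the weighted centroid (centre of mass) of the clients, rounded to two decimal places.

(3.48, 7.91)

The minimiser of Σwᵢ‖p−pᵢ‖² is the weighted centroid p* = (Σwᵢpᵢ)/(Σwᵢ).
Σwᵢ = 1532.
Σwᵢxᵢ = 200·12 + 30·4 + 900·0 + 400·7 + 2·6 = 5332.
Σwᵢyᵢ = 200·6 + 30·7 + 900·11 + 400·2 + 2·6 = 12122.
x* = 5332/1532 = 3.48, y* = 12122/1532 = 7.91.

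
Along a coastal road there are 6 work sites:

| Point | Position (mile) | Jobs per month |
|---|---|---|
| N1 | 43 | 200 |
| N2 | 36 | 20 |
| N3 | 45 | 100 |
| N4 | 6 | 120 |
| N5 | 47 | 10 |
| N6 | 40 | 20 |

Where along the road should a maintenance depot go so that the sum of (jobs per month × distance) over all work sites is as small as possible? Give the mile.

x = 43

For a sum of weighted absolute distances on a line, the optimum is the weighted median (not the mean). Total weight W = 470; half-weight = 235.
Sort by position and accumulate weight:
  mile 6 (N4, w=120) → cum 120
  mile 36 (N2, w=20) → cum 140
  mile 40 (N6, w=20) → cum 160
  mile 43 (N1, w=200) → cum 360  ≥ 235 → median here
  mile 45 (N3, w=100) → cum 460
  mile 47 (N5, w=10) → cum 470
Optimal location: mile 43.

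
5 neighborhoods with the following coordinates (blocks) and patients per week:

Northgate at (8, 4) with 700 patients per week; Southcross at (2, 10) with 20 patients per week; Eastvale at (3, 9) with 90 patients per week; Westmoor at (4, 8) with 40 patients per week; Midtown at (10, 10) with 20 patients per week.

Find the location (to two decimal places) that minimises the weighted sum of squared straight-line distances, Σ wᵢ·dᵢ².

The minimiser of Σwᵢ‖p−pᵢ‖² is the weighted centroid p* = (Σwᵢpᵢ)/(Σwᵢ).
Σwᵢ = 870.
Σwᵢxᵢ = 700·8 + 20·2 + 90·3 + 40·4 + 20·10 = 6270.
Σwᵢyᵢ = 700·4 + 20·10 + 90·9 + 40·8 + 20·10 = 4330.
x* = 6270/870 = 7.21, y* = 4330/870 = 4.98.

(7.21, 4.98)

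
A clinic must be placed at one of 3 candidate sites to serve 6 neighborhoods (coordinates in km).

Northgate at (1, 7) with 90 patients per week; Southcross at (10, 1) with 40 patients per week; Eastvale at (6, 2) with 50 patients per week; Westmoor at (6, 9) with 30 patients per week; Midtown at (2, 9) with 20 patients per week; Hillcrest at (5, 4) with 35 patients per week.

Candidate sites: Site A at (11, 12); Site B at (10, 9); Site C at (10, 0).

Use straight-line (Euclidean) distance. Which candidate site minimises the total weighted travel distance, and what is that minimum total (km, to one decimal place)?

Total weighted distance at each candidate:
  Site A (11, 12): total = 2721.7
  Site B (10, 9): total = 2080.4
  Site C (10, 0): total = 2050.2
Minimum is at Site C with total 2050.2 km.

Site C, total 2050.2 km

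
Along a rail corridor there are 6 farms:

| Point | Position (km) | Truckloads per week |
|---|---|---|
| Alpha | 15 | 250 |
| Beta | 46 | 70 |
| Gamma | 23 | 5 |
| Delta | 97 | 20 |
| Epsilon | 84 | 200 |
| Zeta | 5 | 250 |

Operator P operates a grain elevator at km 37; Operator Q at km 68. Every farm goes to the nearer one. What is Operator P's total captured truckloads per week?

The indifferent point is the midpoint (37+68)/2 = 52.5; farms left of it (closer to Operator P at 37) go to Operator P, those right go to Operator Q.
  Zeta at 5 (w=250) → Operator P
  Alpha at 15 (w=250) → Operator P
  Gamma at 23 (w=5) → Operator P
  Beta at 46 (w=70) → Operator P
  Epsilon at 84 (w=200) → Operator Q
  Delta at 97 (w=20) → Operator Q
Operator P captures 575; Operator Q captures 220.

575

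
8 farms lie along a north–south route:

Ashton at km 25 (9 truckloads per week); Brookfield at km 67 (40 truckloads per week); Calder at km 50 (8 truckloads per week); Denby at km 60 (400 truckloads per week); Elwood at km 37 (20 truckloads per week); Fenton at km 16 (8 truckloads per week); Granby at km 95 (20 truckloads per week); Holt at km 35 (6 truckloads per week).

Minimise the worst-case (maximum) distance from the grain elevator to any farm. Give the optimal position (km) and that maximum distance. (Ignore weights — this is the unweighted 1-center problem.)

The 1-center on a line is the midpoint of the two extreme points: leftmost at 16, rightmost at 95.
Optimal location = (16 + 95)/2 = 55.5; maximum distance = (95 − 16)/2 = 39.5.

location 55.5, max distance 39.5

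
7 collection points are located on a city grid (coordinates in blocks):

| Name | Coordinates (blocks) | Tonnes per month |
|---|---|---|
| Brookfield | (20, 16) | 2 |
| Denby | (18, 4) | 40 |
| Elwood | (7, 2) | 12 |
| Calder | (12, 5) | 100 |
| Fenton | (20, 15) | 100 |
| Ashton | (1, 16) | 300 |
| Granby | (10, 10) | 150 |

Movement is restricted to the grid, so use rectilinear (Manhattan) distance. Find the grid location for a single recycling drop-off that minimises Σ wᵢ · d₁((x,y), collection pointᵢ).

(10, 15)

Manhattan distance separates: Σwᵢ(|x−xᵢ|+|y−yᵢ|) = Σwᵢ|x−xᵢ| + Σwᵢ|y−yᵢ|, so x and y are optimised independently as 1-D weighted medians.
Total weight W = 704; half = 352.
x-coordinate, sorted with cumulative weight:
  x=1 (Ashton, w=300) cum 300
  x=7 (Elwood, w=12) cum 312
  x=10 (Granby, w=150) cum 462  ← median
  x=12 (Calder, w=100) cum 562
  x=18 (Denby, w=40) cum 602
  x=20 (Brookfield, w=2) cum 604
  x=20 (Fenton, w=100) cum 704
⇒ x* = 10
y-coordinate, sorted with cumulative weight:
  y=2 (Elwood, w=12) cum 12
  y=4 (Denby, w=40) cum 52
  y=5 (Calder, w=100) cum 152
  y=10 (Granby, w=150) cum 302
  y=15 (Fenton, w=100) cum 402  ← median
  y=16 (Brookfield, w=2) cum 404
  y=16 (Ashton, w=300) cum 704
⇒ y* = 15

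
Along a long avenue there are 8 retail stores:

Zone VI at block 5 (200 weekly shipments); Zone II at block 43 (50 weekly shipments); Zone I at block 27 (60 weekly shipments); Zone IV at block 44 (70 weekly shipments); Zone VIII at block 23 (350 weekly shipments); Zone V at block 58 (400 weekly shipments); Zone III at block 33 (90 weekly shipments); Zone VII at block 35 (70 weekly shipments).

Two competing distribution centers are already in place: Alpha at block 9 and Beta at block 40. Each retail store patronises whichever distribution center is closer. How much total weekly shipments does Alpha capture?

The indifferent point is the midpoint (9+40)/2 = 24.5; retail stores left of it (closer to Alpha at 9) go to Alpha, those right go to Beta.
  Zone VI at 5 (w=200) → Alpha
  Zone VIII at 23 (w=350) → Alpha
  Zone I at 27 (w=60) → Beta
  Zone III at 33 (w=90) → Beta
  Zone VII at 35 (w=70) → Beta
  Zone II at 43 (w=50) → Beta
  Zone IV at 44 (w=70) → Beta
  Zone V at 58 (w=400) → Beta
Alpha captures 550; Beta captures 740.

550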